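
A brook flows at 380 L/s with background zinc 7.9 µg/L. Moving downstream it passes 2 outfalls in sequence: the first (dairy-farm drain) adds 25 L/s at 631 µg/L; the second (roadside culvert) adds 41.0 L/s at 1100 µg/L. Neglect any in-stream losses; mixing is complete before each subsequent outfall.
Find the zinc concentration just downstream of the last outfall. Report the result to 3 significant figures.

After outfall 1: Q = 380.0 + 25.00 = 405.0 L/s; C = (380.0·7.900 + 25.00·631.0)/405.0 = 46.36 µg/L.
After outfall 2: Q = 405.0 + 41.00 = 446.0 L/s; C = (405.0·46.36 + 41.00·1100)/446.0 = 143.2 µg/L.

143 µg/L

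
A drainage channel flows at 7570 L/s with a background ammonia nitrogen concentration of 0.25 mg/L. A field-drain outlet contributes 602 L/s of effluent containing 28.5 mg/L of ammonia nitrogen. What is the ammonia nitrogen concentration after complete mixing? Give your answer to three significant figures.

Flow-weighted average: C = (7570·0.2500 + 602.0·28.50) / 8172 = 19050/8172 = 2.331 mg/L.

2.33 mg/L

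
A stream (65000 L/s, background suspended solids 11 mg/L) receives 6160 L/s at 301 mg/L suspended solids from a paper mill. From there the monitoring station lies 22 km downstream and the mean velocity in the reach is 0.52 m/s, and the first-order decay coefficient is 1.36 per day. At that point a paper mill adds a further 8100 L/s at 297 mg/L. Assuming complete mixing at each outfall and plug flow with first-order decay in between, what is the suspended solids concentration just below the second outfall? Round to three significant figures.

Conservation of mass: C = (65000·11.00 + 6160·301.0) / 71160 = 2569000/71160 = 36.10 mg/L; combined flow 71160 L/s.
Travel time t = 22·1000 / 0.52 = 42310 s = 11.75 h.
First-order decay: C = 36.10·exp(−k·t) = 36.10·0.5138 = 18.55 mg/L.
At the second outfall, C = (71160·18.55 + 8100·297.0) / (71160 + 8100) = 47.01 mg/L.

47.0 mg/L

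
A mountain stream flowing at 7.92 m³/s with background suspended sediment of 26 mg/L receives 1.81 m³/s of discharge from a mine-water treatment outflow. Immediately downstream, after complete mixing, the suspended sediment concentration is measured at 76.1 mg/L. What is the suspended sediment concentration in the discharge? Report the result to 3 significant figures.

295 mg/L

Mass balance: 7.920·26.00 + 1.810·Cₑ = 9.730·76.10
→ Cₑ = (9.730·76.10 − 7.920·26.00) / 1.810 = 295.3 mg/L.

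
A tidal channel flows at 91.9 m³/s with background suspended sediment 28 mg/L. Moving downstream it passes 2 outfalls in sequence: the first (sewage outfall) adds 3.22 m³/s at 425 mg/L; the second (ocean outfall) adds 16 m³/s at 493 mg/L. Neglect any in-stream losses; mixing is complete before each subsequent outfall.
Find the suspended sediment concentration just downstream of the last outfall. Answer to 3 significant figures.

106 mg/L

Below outfall 1: Q → 95.12 m³/s, C = (91.90·28.00 + 3.220·425.0)/95.12 = 41.44 mg/L.
Below outfall 2: Q → 111.1 m³/s, C = (95.12·41.44 + 16.00·493.0)/111.1 = 106.5 mg/L.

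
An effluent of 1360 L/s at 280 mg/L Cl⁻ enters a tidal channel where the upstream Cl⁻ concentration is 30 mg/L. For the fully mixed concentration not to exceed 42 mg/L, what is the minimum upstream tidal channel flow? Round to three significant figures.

27000 L/s

Set C_mix = 42: (Q·30.00 + 1360·280.0) / (Q + 1360) = 42
→ Q = 1360·(280.0 − 42)/(42 − 30.00) = 26970 L/s.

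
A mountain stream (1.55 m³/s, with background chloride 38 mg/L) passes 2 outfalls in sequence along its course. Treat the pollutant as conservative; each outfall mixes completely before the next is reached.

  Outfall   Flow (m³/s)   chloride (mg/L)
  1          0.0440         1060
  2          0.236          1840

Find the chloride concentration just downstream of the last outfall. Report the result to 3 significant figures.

Outfall 1: combined Q = 1.594 m³/s; C = (1.550·38.00 + 0.04400·1060)/1.594 = 66.21 mg/L.
Outfall 2: combined Q = 1.830 m³/s; C = (1.594·66.21 + 0.2360·1840)/1.830 = 295.0 mg/L.

295 mg/L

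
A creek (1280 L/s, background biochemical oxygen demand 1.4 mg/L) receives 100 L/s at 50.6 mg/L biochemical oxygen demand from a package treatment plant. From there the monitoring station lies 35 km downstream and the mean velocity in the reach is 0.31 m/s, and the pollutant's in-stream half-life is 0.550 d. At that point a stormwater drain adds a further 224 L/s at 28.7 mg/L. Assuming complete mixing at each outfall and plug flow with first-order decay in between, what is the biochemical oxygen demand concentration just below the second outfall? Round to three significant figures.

4.83 mg/L

After mixing, C = (1280·1.400 + 100.0·50.60) / 1380 = 6852/1380 = 4.965 mg/L; combined flow 1380 L/s.
Travel time t = 35·1000 / 0.31 = 112900 s = 31.36 h.
Half-life 0.550 d → k = ln 2 / 0.550 = 1.260 d⁻¹.
Applying C = C₀e^(−kt): 4.965 × 0.1927 = 0.9566 mg/L.
At the second outfall, C = (1380·0.9566 + 224.0·28.70) / (1380 + 224.0) = 4.831 mg/L.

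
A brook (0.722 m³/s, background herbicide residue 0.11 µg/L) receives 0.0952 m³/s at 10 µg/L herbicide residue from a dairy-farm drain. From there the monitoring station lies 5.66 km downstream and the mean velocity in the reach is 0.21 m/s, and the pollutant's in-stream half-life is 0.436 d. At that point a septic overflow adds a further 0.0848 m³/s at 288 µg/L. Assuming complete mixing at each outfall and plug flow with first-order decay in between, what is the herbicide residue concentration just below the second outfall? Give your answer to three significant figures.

Mixed concentration C = ΣQC/ΣQ = (0.7220·0.1100 + 0.09520·10.00) / 0.8172 = 1.031/0.8172 = 1.262 µg/L; combined flow 0.8172 m³/s.
Travel time t = 5.66·1000 / 0.21 = 26950 s = 7.487 h.
Half-life 0.436 d → k = ln 2 / 0.436 = 1.590 d⁻¹.
Applying C = C₀e^(−kt): 1.262 × 0.6090 = 0.7686 µg/L.
At the second outfall, C = (0.8172·0.7686 + 0.08480·288.0) / (0.8172 + 0.08480) = 27.77 µg/L.

27.8 µg/L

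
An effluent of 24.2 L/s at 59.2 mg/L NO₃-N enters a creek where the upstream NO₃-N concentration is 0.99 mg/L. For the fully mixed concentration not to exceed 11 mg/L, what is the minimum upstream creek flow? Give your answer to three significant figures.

117 L/s

Set C_mix = 11: (Q·0.9900 + 24.20·59.20) / (Q + 24.20) = 11
→ Q = 24.20·(59.20 − 11)/(11 − 0.9900) = 116.5 L/s.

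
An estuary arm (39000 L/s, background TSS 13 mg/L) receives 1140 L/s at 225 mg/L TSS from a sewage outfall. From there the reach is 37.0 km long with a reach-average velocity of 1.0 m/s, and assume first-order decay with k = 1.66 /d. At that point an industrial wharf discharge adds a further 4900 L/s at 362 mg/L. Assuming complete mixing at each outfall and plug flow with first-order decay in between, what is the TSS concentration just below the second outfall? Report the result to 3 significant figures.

47.7 mg/L

Conservation of mass: C = (39000·13.00 + 1140·225.0) / 40140 = 763500/40140 = 19.02 mg/L; combined flow 40140 L/s.
Travel time t = 37.0·1000 / 1.0 = 37000 s = 10.28 h.
Applying C = C₀e^(−kt): 19.02 × 0.4912 = 9.343 mg/L.
At the second outfall, C = (40140·9.343 + 4900·362.0) / (40140 + 4900) = 47.71 mg/L.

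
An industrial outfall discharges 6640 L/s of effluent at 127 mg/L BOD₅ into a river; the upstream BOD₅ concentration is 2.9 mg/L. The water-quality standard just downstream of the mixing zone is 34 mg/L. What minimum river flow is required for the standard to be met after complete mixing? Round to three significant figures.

19900 L/s

Set C_mix = 34: (Q·2.900 + 6640·127.0) / (Q + 6640) = 34
→ Q = 6640·(127.0 − 34)/(34 − 2.900) = 19860 L/s.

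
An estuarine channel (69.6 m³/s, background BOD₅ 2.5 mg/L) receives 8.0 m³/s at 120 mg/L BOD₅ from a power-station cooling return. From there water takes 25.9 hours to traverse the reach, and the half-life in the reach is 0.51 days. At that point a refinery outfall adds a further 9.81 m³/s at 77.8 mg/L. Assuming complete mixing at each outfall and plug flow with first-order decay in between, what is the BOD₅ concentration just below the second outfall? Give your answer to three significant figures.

11.7 mg/L

Mass balance: C = (69.60·2.500 + 8.000·120.0) / 77.60 = 1134/77.60 = 14.61 mg/L; combined flow 77.60 m³/s.
Half-life 0.51 d → k = ln 2 / 0.51 = 1.359 d⁻¹.
Decay over the reach: 14.61·exp(−kt) = 14.61·0.2307 = 3.371 mg/L.
Second outfall: C = (77.60·3.371 + 9.810·77.80)/87.41 = 11.72 mg/L.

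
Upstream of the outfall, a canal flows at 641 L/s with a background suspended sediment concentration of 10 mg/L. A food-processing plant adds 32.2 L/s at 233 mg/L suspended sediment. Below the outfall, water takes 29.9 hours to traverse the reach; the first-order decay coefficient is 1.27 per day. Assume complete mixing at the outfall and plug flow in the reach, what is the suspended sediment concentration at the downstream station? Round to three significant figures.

4.25 mg/L

Mixed concentration C = ΣQC/ΣQ = (641.0·10.00 + 32.20·233.0) / 673.2 = 13910/673.2 = 20.67 mg/L.
First-order decay: C = 20.67·exp(−k·t) = 20.67·0.2055 = 4.247 mg/L.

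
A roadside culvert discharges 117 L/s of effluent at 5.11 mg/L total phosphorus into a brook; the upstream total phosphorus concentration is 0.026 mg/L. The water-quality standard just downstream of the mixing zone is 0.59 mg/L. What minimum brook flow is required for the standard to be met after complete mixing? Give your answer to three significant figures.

Set C_mix = 0.59: (Q·0.02600 + 117.0·5.110) / (Q + 117.0) = 0.59
→ Q = 117.0·(5.110 − 0.59)/(0.59 − 0.02600) = 937.7 L/s.

938 L/s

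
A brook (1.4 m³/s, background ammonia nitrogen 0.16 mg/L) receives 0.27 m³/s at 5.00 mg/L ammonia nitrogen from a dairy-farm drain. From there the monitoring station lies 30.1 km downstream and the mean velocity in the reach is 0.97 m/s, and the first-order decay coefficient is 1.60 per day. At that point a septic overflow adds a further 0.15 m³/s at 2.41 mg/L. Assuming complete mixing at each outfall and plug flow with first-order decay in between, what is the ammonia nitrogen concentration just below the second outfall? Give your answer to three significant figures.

After mixing, C = (1.400·0.1600 + 0.2700·5.000) / 1.670 = 1.574/1.670 = 0.9425 mg/L; combined flow 1.670 m³/s.
Travel time t = 30.1·1000 / 0.97 = 31030 s = 8.620 h.
First-order decay: C = 0.9425·exp(−k·t) = 0.9425·0.5629 = 0.5305 mg/L.
At the second outfall, C = (1.670·0.5305 + 0.1500·2.410) / (1.670 + 0.1500) = 0.6854 mg/L.

0.685 mg/L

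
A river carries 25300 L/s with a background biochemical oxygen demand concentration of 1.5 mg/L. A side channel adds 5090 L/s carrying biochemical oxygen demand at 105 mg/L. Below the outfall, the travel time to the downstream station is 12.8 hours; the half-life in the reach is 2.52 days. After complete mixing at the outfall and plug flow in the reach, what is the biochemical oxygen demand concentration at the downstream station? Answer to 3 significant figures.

Flow-weighted average: C = (25300·1.500 + 5090·105.0) / 30390 = 572400/30390 = 18.84 mg/L.
Half-life 2.52 d → k = ln 2 / 2.52 = 0.2751 d⁻¹.
Decay over the reach: 18.84·exp(−kt) = 18.84·0.8636 = 16.27 mg/L.

16.3 mg/L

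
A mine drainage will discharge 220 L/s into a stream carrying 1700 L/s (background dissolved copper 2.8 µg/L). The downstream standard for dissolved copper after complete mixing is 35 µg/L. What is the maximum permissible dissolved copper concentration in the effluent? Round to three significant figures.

At the limit, (Qr·Cr + Qe·Cₑ)/(Qr + Qe) = 35:
Cₑ = (1920·35 − 1700·2.800) / 220.0 = 283.8 µg/L.

284 µg/L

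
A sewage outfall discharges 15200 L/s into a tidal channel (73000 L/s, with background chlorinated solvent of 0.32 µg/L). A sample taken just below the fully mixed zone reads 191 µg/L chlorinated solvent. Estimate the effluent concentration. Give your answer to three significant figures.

Mass balance: 73000·0.3200 + 15200·Cₑ = 88200·191.0
→ Cₑ = (88200·191.0 − 73000·0.3200) / 15200 = 1107 µg/L.

1110 µg/L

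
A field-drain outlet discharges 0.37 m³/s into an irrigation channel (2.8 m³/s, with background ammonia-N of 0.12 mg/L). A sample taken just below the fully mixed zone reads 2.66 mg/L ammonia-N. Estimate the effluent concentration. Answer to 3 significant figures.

Mass balance: 2.800·0.1200 + 0.3700·Cₑ = 3.170·2.660
→ Cₑ = (3.170·2.660 − 2.800·0.1200) / 0.3700 = 21.88 mg/L.

21.9 mg/L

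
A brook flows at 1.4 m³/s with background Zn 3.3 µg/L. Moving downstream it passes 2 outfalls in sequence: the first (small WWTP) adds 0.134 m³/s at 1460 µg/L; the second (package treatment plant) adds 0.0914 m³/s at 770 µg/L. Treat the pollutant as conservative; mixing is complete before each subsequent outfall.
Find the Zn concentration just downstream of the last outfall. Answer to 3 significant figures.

Below outfall 1: Q → 1.534 m³/s, C = (1.400·3.300 + 0.1340·1460)/1.534 = 130.5 µg/L.
Below outfall 2: Q → 1.625 m³/s, C = (1.534·130.5 + 0.09140·770.0)/1.625 = 166.5 µg/L.

167 µg/L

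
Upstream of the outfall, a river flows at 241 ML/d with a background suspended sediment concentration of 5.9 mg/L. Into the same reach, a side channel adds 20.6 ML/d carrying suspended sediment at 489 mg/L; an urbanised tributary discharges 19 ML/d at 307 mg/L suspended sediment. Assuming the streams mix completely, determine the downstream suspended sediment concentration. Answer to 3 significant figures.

After mixing, C = (241.0·5.900 + 20.60·489.0 + 19.00·307.0) / 280.6 = 17330/280.6 = 61.75 mg/L.

61.8 mg/L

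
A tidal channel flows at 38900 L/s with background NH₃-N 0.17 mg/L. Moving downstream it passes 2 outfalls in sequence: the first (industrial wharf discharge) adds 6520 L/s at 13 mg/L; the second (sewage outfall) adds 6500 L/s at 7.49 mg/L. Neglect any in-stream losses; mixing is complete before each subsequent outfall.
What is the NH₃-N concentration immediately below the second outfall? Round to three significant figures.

2.70 mg/L

Below outfall 1: Q → 45420 L/s, C = (38900·0.1700 + 6520·13.00)/45420 = 2.012 mg/L.
Below outfall 2: Q → 51920 L/s, C = (45420·2.012 + 6500·7.490)/51920 = 2.698 mg/L.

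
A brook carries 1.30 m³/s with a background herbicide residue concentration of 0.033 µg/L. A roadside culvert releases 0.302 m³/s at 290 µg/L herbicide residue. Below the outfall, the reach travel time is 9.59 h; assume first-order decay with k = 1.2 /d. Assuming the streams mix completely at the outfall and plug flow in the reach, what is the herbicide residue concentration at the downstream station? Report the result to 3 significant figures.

33.9 µg/L

Flow-weighted average: C = (1.300·0.03300 + 0.3020·290.0) / 1.602 = 87.62/1.602 = 54.70 µg/L.
Applying C = C₀e^(−kt): 54.70 × 0.6191 = 33.86 µg/L.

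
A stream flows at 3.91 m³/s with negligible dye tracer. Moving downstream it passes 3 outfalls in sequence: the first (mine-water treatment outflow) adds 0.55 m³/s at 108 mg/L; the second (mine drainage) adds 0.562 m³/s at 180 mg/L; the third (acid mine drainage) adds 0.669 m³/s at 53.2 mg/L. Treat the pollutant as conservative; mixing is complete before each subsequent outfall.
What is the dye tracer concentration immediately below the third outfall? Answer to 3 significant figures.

34.5 mg/L

Outfall 1: combined Q = 4.460 m³/s; C = (3.910·0 + 0.5500·108.0)/4.460 = 13.32 mg/L.
Outfall 2: combined Q = 5.022 m³/s; C = (4.460·13.32 + 0.5620·180.0)/5.022 = 31.97 mg/L.
Outfall 3: combined Q = 5.691 m³/s; C = (5.022·31.97 + 0.6690·53.20)/5.691 = 34.47 mg/L.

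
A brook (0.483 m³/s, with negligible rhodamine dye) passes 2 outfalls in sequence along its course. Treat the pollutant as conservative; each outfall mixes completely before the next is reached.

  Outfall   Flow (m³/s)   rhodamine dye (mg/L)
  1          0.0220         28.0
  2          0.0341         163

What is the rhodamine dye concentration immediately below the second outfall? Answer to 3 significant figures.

Outfall 1: combined Q = 0.5050 m³/s; C = (0.4830·0 + 0.02200·28.00)/0.5050 = 1.220 mg/L.
Outfall 2: combined Q = 0.5391 m³/s; C = (0.5050·1.220 + 0.03410·163.0)/0.5391 = 11.45 mg/L.

11.5 mg/L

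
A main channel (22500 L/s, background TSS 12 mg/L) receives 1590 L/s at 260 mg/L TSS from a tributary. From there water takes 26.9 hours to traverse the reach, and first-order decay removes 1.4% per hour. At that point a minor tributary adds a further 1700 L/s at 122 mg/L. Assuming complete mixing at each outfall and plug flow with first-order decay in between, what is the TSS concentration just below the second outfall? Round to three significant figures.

26.2 mg/L

After mixing, C = (22500·12.00 + 1590·260.0) / 24090 = 683400/24090 = 28.37 mg/L; combined flow 24090 L/s.
1.4%/h lost → k = −ln(1 − 0.014) = 0.01410 h⁻¹.
Decay over the reach: 28.37·exp(−kt) = 28.37·0.6844 = 19.41 mg/L.
At the second outfall, C = (24090·19.41 + 1700·122.0) / (24090 + 1700) = 26.18 mg/L.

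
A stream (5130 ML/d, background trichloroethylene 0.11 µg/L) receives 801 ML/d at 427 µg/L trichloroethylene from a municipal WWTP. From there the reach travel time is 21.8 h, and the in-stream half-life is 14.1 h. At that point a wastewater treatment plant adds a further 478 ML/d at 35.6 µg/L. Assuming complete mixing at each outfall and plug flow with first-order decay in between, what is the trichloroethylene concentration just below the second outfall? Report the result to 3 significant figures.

Conservation of mass: C = (5130·0.1100 + 801.0·427.0) / 5931 = 342600/5931 = 57.76 µg/L; combined flow 5931 ML/d.
Half-life 14.1 h → k = ln 2 / 14.1 = 0.04916 h⁻¹ = 1.180 d⁻¹.
First-order decay: C = 57.76·exp(−k·t) = 57.76·0.3424 = 19.78 µg/L.
Second outfall: C = (5931·19.78 + 478.0·35.60)/6409 = 20.96 µg/L.

21.0 µg/L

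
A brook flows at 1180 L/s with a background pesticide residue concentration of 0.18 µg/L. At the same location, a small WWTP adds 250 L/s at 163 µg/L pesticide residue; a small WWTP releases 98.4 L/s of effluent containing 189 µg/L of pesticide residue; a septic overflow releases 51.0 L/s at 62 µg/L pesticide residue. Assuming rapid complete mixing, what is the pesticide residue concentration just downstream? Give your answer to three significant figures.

Flow-weighted average: C = (1180·0.1800 + 250.0·163.0 + 98.40·189.0 + 51.00·62.00) / 1579 = 62720/1579 = 39.71 µg/L.

39.7 µg/L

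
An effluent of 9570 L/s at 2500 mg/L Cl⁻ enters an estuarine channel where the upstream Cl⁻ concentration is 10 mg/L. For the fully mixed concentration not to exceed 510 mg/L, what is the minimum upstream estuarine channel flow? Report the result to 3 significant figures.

38100 L/s

Set C_mix = 510: (Q·10.00 + 9570·2500) / (Q + 9570) = 510
→ Q = 9570·(2500 − 510)/(510 − 10.00) = 38090 L/s.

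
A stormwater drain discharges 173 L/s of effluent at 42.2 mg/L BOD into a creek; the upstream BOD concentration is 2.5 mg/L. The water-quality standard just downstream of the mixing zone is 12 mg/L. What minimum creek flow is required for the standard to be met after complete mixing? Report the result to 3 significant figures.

550 L/s

Set C_mix = 12: (Q·2.500 + 173.0·42.20) / (Q + 173.0) = 12
→ Q = 173.0·(42.20 − 12)/(12 − 2.500) = 550.0 L/s.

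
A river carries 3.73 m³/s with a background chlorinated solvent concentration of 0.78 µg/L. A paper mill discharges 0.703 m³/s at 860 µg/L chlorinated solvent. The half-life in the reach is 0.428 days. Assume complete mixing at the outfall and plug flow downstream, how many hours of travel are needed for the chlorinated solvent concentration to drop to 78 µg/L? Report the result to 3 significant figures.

8.35 h

Conservation of mass: C = (3.730·0.7800 + 0.7030·860.0) / 4.433 = 607.5/4.433 = 137.0 µg/L.
Half-life 0.428 d → k = ln 2 / 0.428 = 1.620 d⁻¹.
137.0·exp(−k·t) = 78 → t = ln(137.0/78)/k = 30070 s = 8.351 h.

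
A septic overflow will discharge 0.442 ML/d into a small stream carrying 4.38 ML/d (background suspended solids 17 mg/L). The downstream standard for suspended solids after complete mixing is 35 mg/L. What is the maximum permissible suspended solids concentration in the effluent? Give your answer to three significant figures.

213 mg/L

At the limit, (Qr·Cr + Qe·Cₑ)/(Qr + Qe) = 35:
Cₑ = (4.822·35 − 4.380·17.00) / 0.4420 = 213.4 mg/L.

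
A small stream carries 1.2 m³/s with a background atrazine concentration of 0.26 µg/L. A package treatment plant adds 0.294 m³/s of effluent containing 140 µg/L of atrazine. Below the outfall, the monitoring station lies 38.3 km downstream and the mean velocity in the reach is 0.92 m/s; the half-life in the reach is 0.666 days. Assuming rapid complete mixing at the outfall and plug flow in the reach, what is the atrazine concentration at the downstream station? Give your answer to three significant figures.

Flow-weighted average: C = (1.200·0.2600 + 0.2940·140.0) / 1.494 = 41.47/1.494 = 27.76 µg/L.
Travel time t = 38.3·1000 / 0.92 = 41630 s = 11.56 h.
Half-life 0.666 d → k = ln 2 / 0.666 = 1.041 d⁻¹.
Applying C = C₀e^(−kt): 27.76 × 0.6056 = 16.81 µg/L.

16.8 µg/L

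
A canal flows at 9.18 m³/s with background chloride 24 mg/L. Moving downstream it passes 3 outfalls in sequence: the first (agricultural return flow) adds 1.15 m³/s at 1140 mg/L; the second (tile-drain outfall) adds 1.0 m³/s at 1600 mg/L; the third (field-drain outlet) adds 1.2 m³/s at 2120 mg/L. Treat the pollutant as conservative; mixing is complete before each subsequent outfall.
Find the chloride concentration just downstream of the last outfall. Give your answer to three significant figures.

453 mg/L

Below outfall 1: Q → 10.33 m³/s, C = (9.180·24.00 + 1.150·1140)/10.33 = 148.2 mg/L.
Below outfall 2: Q → 11.33 m³/s, C = (10.33·148.2 + 1.000·1600)/11.33 = 276.4 mg/L.
Below outfall 3: Q → 12.53 m³/s, C = (11.33·276.4 + 1.200·2120)/12.53 = 452.9 mg/L.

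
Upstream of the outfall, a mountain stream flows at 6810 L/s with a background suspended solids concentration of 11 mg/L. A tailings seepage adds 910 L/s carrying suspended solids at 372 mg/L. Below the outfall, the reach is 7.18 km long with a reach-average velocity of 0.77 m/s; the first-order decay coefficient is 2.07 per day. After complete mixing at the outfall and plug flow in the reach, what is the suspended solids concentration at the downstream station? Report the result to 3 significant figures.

Flow-weighted average: C = (6810·11.00 + 910.0·372.0) / 7720 = 413400/7720 = 53.55 mg/L.
Travel time t = 7.18·1000 / 0.77 = 9325 s = 2.590 h.
After decay, C = 53.55 × e^(−kt) = 53.55 × 0.7998 = 42.83 mg/L.

42.8 mg/L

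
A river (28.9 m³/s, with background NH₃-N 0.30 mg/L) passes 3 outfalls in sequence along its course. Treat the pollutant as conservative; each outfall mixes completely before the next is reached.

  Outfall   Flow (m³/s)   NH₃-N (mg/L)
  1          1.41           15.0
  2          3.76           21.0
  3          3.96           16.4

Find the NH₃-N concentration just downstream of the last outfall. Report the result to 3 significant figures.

4.57 mg/L

Below outfall 1: Q → 30.31 m³/s, C = (28.90·0.3000 + 1.410·15.00)/30.31 = 0.9838 mg/L.
Below outfall 2: Q → 34.07 m³/s, C = (30.31·0.9838 + 3.760·21.00)/34.07 = 3.193 mg/L.
Below outfall 3: Q → 38.03 m³/s, C = (34.07·3.193 + 3.960·16.40)/38.03 = 4.568 mg/L.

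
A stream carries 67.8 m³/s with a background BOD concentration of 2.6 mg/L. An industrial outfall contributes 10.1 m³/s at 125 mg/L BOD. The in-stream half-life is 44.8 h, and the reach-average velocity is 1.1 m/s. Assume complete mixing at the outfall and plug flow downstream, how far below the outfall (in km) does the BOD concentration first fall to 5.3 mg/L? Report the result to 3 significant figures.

320 km

Conservation of mass: C = (67.80·2.600 + 10.10·125.0) / 77.90 = 1439/77.90 = 18.47 mg/L.
Half-life 44.8 h → k = ln 2 / 44.8 = 0.01547 h⁻¹ = 0.3713 d⁻¹.
Set 18.47·exp(−k·t) = 5.3 → t = ln(18.47/5.3)/k = 290500 s = 80.69 h.
Distance = v·t = 1.1·290500 = 319500 m = 319.5 km.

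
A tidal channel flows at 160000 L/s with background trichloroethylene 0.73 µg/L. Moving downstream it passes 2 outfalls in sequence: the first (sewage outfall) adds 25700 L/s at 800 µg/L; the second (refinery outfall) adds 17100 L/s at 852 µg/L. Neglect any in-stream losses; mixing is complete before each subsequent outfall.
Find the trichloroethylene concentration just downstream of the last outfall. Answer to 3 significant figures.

174 µg/L

After outfall 1: Q = 160000 + 25700 = 185700 L/s; C = (160000·0.7300 + 25700·800.0)/185700 = 111.3 µg/L.
After outfall 2: Q = 185700 + 17100 = 202800 L/s; C = (185700·111.3 + 17100·852.0)/202800 = 173.8 µg/L.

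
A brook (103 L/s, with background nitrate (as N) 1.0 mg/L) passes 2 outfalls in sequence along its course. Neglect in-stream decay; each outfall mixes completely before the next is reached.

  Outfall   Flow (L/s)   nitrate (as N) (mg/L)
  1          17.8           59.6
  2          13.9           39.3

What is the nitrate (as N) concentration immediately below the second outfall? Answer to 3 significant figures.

Outfall 1: combined Q = 120.8 L/s; C = (103.0·1.000 + 17.80·59.60)/120.8 = 9.635 mg/L.
Outfall 2: combined Q = 134.7 L/s; C = (120.8·9.635 + 13.90·39.30)/134.7 = 12.70 mg/L.

12.7 mg/L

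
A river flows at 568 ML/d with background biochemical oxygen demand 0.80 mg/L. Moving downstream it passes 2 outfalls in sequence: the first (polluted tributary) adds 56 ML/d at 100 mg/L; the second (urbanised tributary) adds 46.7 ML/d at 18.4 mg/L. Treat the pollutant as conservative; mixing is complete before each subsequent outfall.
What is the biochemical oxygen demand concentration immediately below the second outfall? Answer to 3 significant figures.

Outfall 1: combined Q = 624.0 ML/d; C = (568.0·0.8000 + 56.00·100.0)/624.0 = 9.703 mg/L.
Outfall 2: combined Q = 670.7 ML/d; C = (624.0·9.703 + 46.70·18.40)/670.7 = 10.31 mg/L.

10.3 mg/L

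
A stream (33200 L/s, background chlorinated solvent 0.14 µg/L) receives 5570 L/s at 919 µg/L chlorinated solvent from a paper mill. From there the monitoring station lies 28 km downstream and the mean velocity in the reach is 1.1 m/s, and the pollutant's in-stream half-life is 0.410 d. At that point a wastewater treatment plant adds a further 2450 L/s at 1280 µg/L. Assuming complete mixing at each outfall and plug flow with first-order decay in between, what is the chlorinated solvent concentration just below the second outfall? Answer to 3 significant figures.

152 µg/L

Mixed concentration C = ΣQC/ΣQ = (33200·0.1400 + 5570·919.0) / 38770 = 5123000/38770 = 132.2 µg/L; combined flow 38770 L/s.
Travel time t = 28·1000 / 1.1 = 25450 s = 7.071 h.
Half-life 0.410 d → k = ln 2 / 0.410 = 1.691 d⁻¹.
Applying C = C₀e^(−kt): 132.2 × 0.6077 = 80.31 µg/L.
Second outfall: C = (38770·80.31 + 2450·1280)/41220 = 151.6 µg/L.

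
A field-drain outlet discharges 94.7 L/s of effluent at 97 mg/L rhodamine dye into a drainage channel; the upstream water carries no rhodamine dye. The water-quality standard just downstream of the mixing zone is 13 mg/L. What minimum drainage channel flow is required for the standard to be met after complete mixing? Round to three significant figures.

612 L/s

Set C_mix = 13: (Q·0 + 94.70·97.00) / (Q + 94.70) = 13
→ Q = 94.70·(97.00 − 13)/(13 − 0) = 611.9 L/s.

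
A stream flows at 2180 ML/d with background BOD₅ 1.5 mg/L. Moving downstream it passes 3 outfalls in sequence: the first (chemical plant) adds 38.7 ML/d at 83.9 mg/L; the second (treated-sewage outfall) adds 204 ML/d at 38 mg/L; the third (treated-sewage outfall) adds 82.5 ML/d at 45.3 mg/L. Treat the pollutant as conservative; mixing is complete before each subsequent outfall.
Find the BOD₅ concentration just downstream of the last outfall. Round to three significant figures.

After outfall 1: Q = 2180 + 38.70 = 2219 ML/d; C = (2180·1.500 + 38.70·83.90)/2219 = 2.937 mg/L.
After outfall 2: Q = 2219 + 204.0 = 2423 ML/d; C = (2219·2.937 + 204.0·38.00)/2423 = 5.890 mg/L.
After outfall 3: Q = 2423 + 82.50 = 2505 ML/d; C = (2423·5.890 + 82.50·45.30)/2505 = 7.188 mg/L.

7.19 mg/L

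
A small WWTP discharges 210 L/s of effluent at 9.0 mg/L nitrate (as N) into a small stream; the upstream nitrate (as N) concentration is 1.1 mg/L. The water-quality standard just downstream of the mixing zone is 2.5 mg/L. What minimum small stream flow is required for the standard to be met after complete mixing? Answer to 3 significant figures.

975 L/s

Set C_mix = 2.5: (Q·1.100 + 210.0·9.000) / (Q + 210.0) = 2.5
→ Q = 210.0·(9.000 − 2.5)/(2.5 − 1.100) = 975.0 L/s.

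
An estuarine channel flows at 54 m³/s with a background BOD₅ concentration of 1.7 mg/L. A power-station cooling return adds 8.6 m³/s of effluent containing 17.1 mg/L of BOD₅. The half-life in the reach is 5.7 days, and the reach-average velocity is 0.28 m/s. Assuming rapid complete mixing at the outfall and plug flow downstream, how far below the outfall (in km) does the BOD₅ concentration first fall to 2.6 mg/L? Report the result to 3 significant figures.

76.3 km

Mass balance: C = (54.00·1.700 + 8.600·17.10) / 62.60 = 238.9/62.60 = 3.816 mg/L.
Half-life 5.7 d → k = ln 2 / 5.7 = 0.1216 d⁻¹.
Set 3.816·exp(−k·t) = 2.6 → t = ln(3.816/2.6)/k = 272500 s = 75.71 h.
Distance = v·t = 0.28·272500 = 76310 m = 76.31 km.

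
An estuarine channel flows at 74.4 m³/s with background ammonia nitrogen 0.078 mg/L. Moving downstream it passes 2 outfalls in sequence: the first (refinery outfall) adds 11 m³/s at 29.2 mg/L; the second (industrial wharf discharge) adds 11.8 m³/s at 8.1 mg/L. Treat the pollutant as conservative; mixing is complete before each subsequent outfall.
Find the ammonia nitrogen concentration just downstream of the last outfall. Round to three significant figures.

4.35 mg/L

Outfall 1: combined Q = 85.40 m³/s; C = (74.40·0.07800 + 11.00·29.20)/85.40 = 3.829 mg/L.
Outfall 2: combined Q = 97.20 m³/s; C = (85.40·3.829 + 11.80·8.100)/97.20 = 4.348 mg/L.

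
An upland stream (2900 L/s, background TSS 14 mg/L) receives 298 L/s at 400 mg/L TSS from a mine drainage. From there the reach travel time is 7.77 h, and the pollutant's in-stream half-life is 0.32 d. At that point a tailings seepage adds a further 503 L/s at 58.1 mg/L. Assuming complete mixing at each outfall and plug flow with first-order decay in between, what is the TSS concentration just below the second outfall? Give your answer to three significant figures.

Flow-weighted average: C = (2900·14.00 + 298.0·400.0) / 3198 = 159800/3198 = 49.97 mg/L; combined flow 3198 L/s.
Half-life 0.32 d → k = ln 2 / 0.32 = 2.166 d⁻¹.
After decay, C = 49.97 × e^(−kt) = 49.97 × 0.4960 = 24.78 mg/L.
At the second outfall, C = (3198·24.78 + 503.0·58.10) / (3198 + 503.0) = 29.31 mg/L.

29.3 mg/L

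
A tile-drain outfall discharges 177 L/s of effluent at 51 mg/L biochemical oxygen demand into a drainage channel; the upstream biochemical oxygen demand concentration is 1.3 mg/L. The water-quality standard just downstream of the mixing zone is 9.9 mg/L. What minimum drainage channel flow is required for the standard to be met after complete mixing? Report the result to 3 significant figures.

Set C_mix = 9.9: (Q·1.300 + 177.0·51.00) / (Q + 177.0) = 9.9
→ Q = 177.0·(51.00 − 9.9)/(9.9 − 1.300) = 845.9 L/s.

846 L/s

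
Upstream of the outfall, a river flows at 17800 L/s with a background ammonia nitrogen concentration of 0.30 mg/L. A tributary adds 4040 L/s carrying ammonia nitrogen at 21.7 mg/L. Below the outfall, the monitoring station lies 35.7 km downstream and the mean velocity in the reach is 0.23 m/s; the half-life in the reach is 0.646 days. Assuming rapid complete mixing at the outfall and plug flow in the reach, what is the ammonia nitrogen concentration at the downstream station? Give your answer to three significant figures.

0.620 mg/L

Mass balance: C = (17800·0.3000 + 4040·21.70) / 21840 = 93010/21840 = 4.259 mg/L.
Travel time t = 35.7·1000 / 0.23 = 155200 s = 43.12 h.
Half-life 0.646 d → k = ln 2 / 0.646 = 1.073 d⁻¹.
Applying C = C₀e^(−kt): 4.259 × 0.1455 = 0.6196 mg/L.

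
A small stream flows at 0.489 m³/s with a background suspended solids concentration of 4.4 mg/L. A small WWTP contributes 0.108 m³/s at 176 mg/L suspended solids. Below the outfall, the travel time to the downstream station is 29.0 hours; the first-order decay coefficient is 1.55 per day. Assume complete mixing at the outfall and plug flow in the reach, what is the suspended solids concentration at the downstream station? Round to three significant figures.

Mass balance: C = (0.4890·4.400 + 0.1080·176.0) / 0.5970 = 21.16/0.5970 = 35.44 mg/L.
Decay over the reach: 35.44·exp(−kt) = 35.44·0.1537 = 5.447 mg/L.

5.45 mg/L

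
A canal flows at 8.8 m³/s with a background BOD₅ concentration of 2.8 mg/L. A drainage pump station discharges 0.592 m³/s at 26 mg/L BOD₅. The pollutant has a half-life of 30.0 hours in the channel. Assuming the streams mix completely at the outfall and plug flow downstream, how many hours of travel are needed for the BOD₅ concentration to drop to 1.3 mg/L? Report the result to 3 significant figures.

After mixing, C = (8.800·2.800 + 0.5920·26.00) / 9.392 = 40.03/9.392 = 4.262 mg/L.
Half-life 30.0 h → k = ln 2 / 30.0 = 0.02310 h⁻¹ = 0.5545 d⁻¹.
4.262·exp(−k·t) = 1.3 → t = ln(4.262/1.3)/k = 185000 s = 51.39 h.

51.4 h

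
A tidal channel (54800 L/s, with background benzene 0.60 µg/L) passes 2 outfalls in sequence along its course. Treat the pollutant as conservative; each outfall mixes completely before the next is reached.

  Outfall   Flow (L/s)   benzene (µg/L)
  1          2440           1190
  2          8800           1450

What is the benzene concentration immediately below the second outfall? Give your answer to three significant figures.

After outfall 1: Q = 54800 + 2440 = 57240 L/s; C = (54800·0.6000 + 2440·1190)/57240 = 51.30 µg/L.
After outfall 2: Q = 57240 + 8800 = 66040 L/s; C = (57240·51.30 + 8800·1450)/66040 = 237.7 µg/L.

238 µg/L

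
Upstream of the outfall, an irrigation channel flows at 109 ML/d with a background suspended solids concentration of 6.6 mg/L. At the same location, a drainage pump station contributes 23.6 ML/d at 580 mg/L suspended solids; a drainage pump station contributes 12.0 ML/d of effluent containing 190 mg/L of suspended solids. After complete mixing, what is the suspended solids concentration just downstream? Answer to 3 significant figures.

115 mg/L

After mixing, C = (109.0·6.600 + 23.60·580.0 + 12.00·190.0) / 144.6 = 16690/144.6 = 115.4 mg/L.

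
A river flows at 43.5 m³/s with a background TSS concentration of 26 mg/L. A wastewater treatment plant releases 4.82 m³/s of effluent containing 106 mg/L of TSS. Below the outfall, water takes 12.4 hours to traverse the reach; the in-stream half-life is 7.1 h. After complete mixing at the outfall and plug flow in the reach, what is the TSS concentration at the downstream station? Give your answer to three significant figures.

10.1 mg/L

After mixing, C = (43.50·26.00 + 4.820·106.0) / 48.32 = 1642/48.32 = 33.98 mg/L.
Half-life 7.1 h → k = ln 2 / 7.1 = 0.09763 h⁻¹ = 2.343 d⁻¹.
First-order decay: C = 33.98·exp(−k·t) = 33.98·0.2980 = 10.13 mg/L.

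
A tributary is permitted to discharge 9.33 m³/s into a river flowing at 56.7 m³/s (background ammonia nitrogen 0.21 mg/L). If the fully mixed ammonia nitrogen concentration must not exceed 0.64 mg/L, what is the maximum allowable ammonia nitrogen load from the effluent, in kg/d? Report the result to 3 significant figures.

2620 kg/d

Mass balance at the limit: 56.70·0.2100 + 9.330·Cₑ = 66.03·0.64 → Cₑ = 3.253 mg/L.
Load = 9.330 m³/s × 3.253 g/m³ × 86 400 s/d = 2622 kg/d.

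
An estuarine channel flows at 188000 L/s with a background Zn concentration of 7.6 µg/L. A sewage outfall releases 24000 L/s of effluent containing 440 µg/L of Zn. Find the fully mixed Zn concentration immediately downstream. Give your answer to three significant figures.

Mass balance: C = (188000·7.600 + 24000·440.0) / 212000 = 11990000/212000 = 56.55 µg/L.

56.6 µg/L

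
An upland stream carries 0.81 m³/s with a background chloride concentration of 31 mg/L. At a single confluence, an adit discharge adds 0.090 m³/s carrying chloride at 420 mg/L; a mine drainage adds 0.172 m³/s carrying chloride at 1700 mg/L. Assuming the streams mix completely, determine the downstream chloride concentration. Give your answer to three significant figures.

331 mg/L

Mixed concentration C = ΣQC/ΣQ = (0.8100·31.00 + 0.09000·420.0 + 0.1720·1700) / 1.072 = 355.3/1.072 = 331.4 mg/L.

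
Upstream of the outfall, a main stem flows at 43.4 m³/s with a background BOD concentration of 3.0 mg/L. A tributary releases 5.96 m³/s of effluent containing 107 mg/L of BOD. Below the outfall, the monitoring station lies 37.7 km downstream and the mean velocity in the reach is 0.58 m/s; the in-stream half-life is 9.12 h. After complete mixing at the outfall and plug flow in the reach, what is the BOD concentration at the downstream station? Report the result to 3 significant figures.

Conservation of mass: C = (43.40·3.000 + 5.960·107.0) / 49.36 = 767.9/49.36 = 15.56 mg/L.
Travel time t = 37.7·1000 / 0.58 = 65000 s = 18.06 h.
Half-life 9.12 h → k = ln 2 / 9.12 = 0.07600 h⁻¹ = 1.824 d⁻¹.
First-order decay: C = 15.56·exp(−k·t) = 15.56·0.2535 = 3.944 mg/L.

3.94 mg/L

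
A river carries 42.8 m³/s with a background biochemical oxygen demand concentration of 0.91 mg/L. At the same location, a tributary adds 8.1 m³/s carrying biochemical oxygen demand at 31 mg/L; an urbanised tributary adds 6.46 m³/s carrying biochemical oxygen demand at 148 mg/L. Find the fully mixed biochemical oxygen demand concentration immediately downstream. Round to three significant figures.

21.7 mg/L

Flow-weighted average: C = (42.80·0.9100 + 8.100·31.00 + 6.460·148.0) / 57.36 = 1246/57.36 = 21.72 mg/L.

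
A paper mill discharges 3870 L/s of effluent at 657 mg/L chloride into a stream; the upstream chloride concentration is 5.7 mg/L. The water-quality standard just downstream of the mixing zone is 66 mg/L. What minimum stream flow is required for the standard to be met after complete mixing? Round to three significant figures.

Set C_mix = 66: (Q·5.700 + 3870·657.0) / (Q + 3870) = 66
→ Q = 3870·(657.0 − 66)/(66 − 5.700) = 37930 L/s.

37900 L/s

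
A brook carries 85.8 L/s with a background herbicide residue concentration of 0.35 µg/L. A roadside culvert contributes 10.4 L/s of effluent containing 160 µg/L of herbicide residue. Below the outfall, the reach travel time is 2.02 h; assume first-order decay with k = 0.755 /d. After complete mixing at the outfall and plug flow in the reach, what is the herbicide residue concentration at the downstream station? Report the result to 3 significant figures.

16.5 µg/L

Mixed concentration C = ΣQC/ΣQ = (85.80·0.3500 + 10.40·160.0) / 96.20 = 1694/96.20 = 17.61 µg/L.
After decay, C = 17.61 × e^(−kt) = 17.61 × 0.9384 = 16.53 µg/L.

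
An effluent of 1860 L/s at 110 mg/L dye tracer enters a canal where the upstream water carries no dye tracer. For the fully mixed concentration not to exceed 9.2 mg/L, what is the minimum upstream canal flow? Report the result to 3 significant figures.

20400 L/s

Set C_mix = 9.2: (Q·0 + 1860·110.0) / (Q + 1860) = 9.2
→ Q = 1860·(110.0 − 9.2)/(9.2 − 0) = 20380 L/s.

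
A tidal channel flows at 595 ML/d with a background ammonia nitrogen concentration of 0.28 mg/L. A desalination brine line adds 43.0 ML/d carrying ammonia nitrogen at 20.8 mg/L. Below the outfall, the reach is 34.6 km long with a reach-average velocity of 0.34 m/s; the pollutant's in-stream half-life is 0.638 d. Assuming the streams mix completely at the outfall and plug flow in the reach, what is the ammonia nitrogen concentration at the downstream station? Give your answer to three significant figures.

0.463 mg/L

Flow-weighted average: C = (595.0·0.2800 + 43.00·20.80) / 638.0 = 1061/638.0 = 1.663 mg/L.
Travel time t = 34.6·1000 / 0.34 = 101800 s = 28.27 h.
Half-life 0.638 d → k = ln 2 / 0.638 = 1.086 d⁻¹.
Applying C = C₀e^(−kt): 1.663 × 0.2781 = 0.4625 mg/L.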